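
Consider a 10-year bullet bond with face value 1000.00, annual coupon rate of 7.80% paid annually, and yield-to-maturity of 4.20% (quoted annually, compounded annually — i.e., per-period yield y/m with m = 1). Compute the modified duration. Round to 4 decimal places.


Answer: Modified duration = 7.3406

Derivation:
Coupon per period c = face * coupon_rate / m = 78.000000
Periods per year m = 1; per-period yield y/m = 0.042000
Number of cashflows N = 10
Cashflows (t years, CF_t, discount factor 1/(1+y/m)^(m*t), PV):
  t = 1.0000: CF_t = 78.000000, DF = 0.959693, PV = 74.856046
  t = 2.0000: CF_t = 78.000000, DF = 0.921010, PV = 71.838816
  t = 3.0000: CF_t = 78.000000, DF = 0.883887, PV = 68.943201
  t = 4.0000: CF_t = 78.000000, DF = 0.848260, PV = 66.164301
  t = 5.0000: CF_t = 78.000000, DF = 0.814069, PV = 63.497410
  t = 6.0000: CF_t = 78.000000, DF = 0.781257, PV = 60.938013
  t = 7.0000: CF_t = 78.000000, DF = 0.749766, PV = 58.481778
  t = 8.0000: CF_t = 78.000000, DF = 0.719545, PV = 56.124547
  t = 9.0000: CF_t = 78.000000, DF = 0.690543, PV = 53.862329
  t = 10.0000: CF_t = 1078.000000, DF = 0.662709, PV = 714.400206
Price P = sum_t PV_t = 1289.106648
First compute Macaulay numerator sum_t t * PV_t:
  t * PV_t at t = 1.0000: 74.856046
  t * PV_t at t = 2.0000: 143.677632
  t * PV_t at t = 3.0000: 206.829604
  t * PV_t at t = 4.0000: 264.657203
  t * PV_t at t = 5.0000: 317.487048
  t * PV_t at t = 6.0000: 365.628078
  t * PV_t at t = 7.0000: 409.372448
  t * PV_t at t = 8.0000: 448.996378
  t * PV_t at t = 9.0000: 484.760965
  t * PV_t at t = 10.0000: 7144.002062
Macaulay duration D = 9860.267463 / 1289.106648 = 7.648915
Modified duration = D / (1 + y/m) = 7.648915 / (1 + 0.042000) = 7.340610


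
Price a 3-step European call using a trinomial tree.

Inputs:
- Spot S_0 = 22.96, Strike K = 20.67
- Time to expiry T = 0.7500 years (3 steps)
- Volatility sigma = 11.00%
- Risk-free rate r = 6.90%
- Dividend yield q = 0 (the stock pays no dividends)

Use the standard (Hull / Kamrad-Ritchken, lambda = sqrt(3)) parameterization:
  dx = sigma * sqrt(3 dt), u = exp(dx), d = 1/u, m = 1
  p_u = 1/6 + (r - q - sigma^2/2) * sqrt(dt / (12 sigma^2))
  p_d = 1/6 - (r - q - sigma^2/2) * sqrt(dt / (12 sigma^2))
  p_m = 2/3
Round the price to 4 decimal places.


dt = T/N = 0.250000; dx = sigma*sqrt(3*dt) = 0.095263
u = exp(dx) = 1.099948; d = 1/u = 0.909134
p_u = 0.249267, p_m = 0.666667, p_d = 0.084066
Discount per step: exp(-r*dt) = 0.982898
Stock lattice S(k, j) with j the centered position index:
  k=0: S(0,+0) = 22.9600
  k=1: S(1,-1) = 20.8737; S(1,+0) = 22.9600; S(1,+1) = 25.2548
  k=2: S(2,-2) = 18.9770; S(2,-1) = 20.8737; S(2,+0) = 22.9600; S(2,+1) = 25.2548; S(2,+2) = 27.7790
  k=3: S(3,-3) = 17.2526; S(3,-2) = 18.9770; S(3,-1) = 20.8737; S(3,+0) = 22.9600; S(3,+1) = 25.2548; S(3,+2) = 27.7790; S(3,+3) = 30.5554
Terminal payoffs V(N, j) = max(S_T - K, 0):
  V(3,-3) = 0.000000; V(3,-2) = 0.000000; V(3,-1) = 0.203716; V(3,+0) = 2.290000; V(3,+1) = 4.584803; V(3,+2) = 7.108967; V(3,+3) = 9.885416
Backward induction: V(k, j) = exp(-r*dt) * [p_u * V(k+1, j+1) + p_m * V(k+1, j) + p_d * V(k+1, j-1)]
  V(2,-2) = exp(-r*dt) * [p_u*0.203716 + p_m*0.000000 + p_d*0.000000] = 0.049911
  V(2,-1) = exp(-r*dt) * [p_u*2.290000 + p_m*0.203716 + p_d*0.000000] = 0.694548
  V(2,+0) = exp(-r*dt) * [p_u*4.584803 + p_m*2.290000 + p_d*0.203716] = 2.640686
  V(2,+1) = exp(-r*dt) * [p_u*7.108967 + p_m*4.584803 + p_d*2.290000] = 4.935208
  V(2,+2) = exp(-r*dt) * [p_u*9.885416 + p_m*7.108967 + p_d*4.584803] = 7.459063
  V(1,-1) = exp(-r*dt) * [p_u*2.640686 + p_m*0.694548 + p_d*0.049911] = 1.106216
  V(1,+0) = exp(-r*dt) * [p_u*4.935208 + p_m*2.640686 + p_d*0.694548] = 2.996886
  V(1,+1) = exp(-r*dt) * [p_u*7.459063 + p_m*4.935208 + p_d*2.640686] = 5.279568
  V(0,+0) = exp(-r*dt) * [p_u*5.279568 + p_m*2.996886 + p_d*1.106216] = 3.348676

Answer: Price = V(0,0) = 3.3487


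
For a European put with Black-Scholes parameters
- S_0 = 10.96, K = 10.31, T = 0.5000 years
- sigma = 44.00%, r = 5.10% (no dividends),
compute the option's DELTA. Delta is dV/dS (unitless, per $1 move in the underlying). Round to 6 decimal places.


Answer: Delta = -0.332134

Derivation:
d1 = 0.4340285175; d2 = 0.1229015338
phi(d1) = 0.3630811521; exp(-qT) = 1.0000000000; exp(-rT) = 0.9748223790
N(-d1) = 0.3321338663
Delta = -exp(-qT) * N(-d1) = -1.0000000000 * 0.3321338663 = -0.332134


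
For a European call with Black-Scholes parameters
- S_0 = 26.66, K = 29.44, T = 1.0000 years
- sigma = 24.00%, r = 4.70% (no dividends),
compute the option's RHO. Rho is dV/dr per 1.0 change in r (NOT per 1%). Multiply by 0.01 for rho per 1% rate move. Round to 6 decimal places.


Answer: Rho = 10.333297

Derivation:
d1 = -0.0974582463; d2 = -0.3374582463
phi(d1) = 0.3970521733; exp(-qT) = 1.0000000000; exp(-rT) = 0.9540873976
N(d2) = 0.3678857413
Rho = K*T*exp(-rT)*N(d2) = 29.4400 * 1.0000 * 0.9540873976 * 0.3678857413 = 10.333297


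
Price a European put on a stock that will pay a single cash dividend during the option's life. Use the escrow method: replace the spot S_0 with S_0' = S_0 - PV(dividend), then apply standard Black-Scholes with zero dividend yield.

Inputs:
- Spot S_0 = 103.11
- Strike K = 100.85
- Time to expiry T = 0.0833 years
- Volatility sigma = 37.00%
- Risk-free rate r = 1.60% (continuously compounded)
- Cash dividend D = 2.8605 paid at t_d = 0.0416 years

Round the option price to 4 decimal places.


Answer: Price = 4.5149

Derivation:
PV(D) = D * exp(-r * t_d) = 2.8605 * 0.99933462 = 2.85859668
S_0' = S_0 - PV(D) = 103.1100 - 2.85859668 = 100.25140332
d1 = (ln(S_0'/K) + (r + sigma^2/2)*T) / (sigma*sqrt(T)) = 0.01012736
d2 = d1 - sigma*sqrt(T) = -0.09666108
exp(-rT) = 0.99866809
N(-d1) = 0.49595984; N(-d2) = 0.53850222
P = K * exp(-rT) * N(-d2) - S_0' * N(-d1) = 100.8500 * 0.99866809 * 0.53850222 - 100.25140332 * 0.49595984 = 4.5149


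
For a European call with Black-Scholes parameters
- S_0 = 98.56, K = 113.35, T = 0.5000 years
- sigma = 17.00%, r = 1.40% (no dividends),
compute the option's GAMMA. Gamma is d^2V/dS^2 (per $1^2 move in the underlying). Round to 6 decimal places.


d1 = -1.0447700446; d2 = -1.1649781974
phi(d1) = 0.2311448390; exp(-qT) = 1.0000000000; exp(-rT) = 0.9930244429
Gamma = exp(-qT) * phi(d1) / (S * sigma * sqrt(T)) = 1.0000000000 * 0.2311448390 / (98.5600 * 0.1700 * 0.7071067812) = 0.019510

Answer: Gamma = 0.019510


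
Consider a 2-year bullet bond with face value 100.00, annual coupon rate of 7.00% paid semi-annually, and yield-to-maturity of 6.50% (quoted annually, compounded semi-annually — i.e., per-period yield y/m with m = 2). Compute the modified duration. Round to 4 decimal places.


Answer: Modified duration = 1.8415

Derivation:
Coupon per period c = face * coupon_rate / m = 3.500000
Periods per year m = 2; per-period yield y/m = 0.032500
Number of cashflows N = 4
Cashflows (t years, CF_t, discount factor 1/(1+y/m)^(m*t), PV):
  t = 0.5000: CF_t = 3.500000, DF = 0.968523, PV = 3.389831
  t = 1.0000: CF_t = 3.500000, DF = 0.938037, PV = 3.283129
  t = 1.5000: CF_t = 3.500000, DF = 0.908510, PV = 3.179786
  t = 2.0000: CF_t = 103.500000, DF = 0.879913, PV = 91.071001
Price P = sum_t PV_t = 100.923746
First compute Macaulay numerator sum_t t * PV_t:
  t * PV_t at t = 0.5000: 1.694915
  t * PV_t at t = 1.0000: 3.283129
  t * PV_t at t = 1.5000: 4.769679
  t * PV_t at t = 2.0000: 182.142001
Macaulay duration D = 191.889724 / 100.923746 = 1.901334
Modified duration = D / (1 + y/m) = 1.901334 / (1 + 0.032500) = 1.841485


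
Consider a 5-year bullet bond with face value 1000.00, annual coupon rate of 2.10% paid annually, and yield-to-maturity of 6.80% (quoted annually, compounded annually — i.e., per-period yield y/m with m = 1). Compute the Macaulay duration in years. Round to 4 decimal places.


Answer: Macaulay duration = 4.7712 years

Derivation:
Coupon per period c = face * coupon_rate / m = 21.000000
Periods per year m = 1; per-period yield y/m = 0.068000
Number of cashflows N = 5
Cashflows (t years, CF_t, discount factor 1/(1+y/m)^(m*t), PV):
  t = 1.0000: CF_t = 21.000000, DF = 0.936330, PV = 19.662921
  t = 2.0000: CF_t = 21.000000, DF = 0.876713, PV = 18.410975
  t = 3.0000: CF_t = 21.000000, DF = 0.820892, PV = 17.238741
  t = 4.0000: CF_t = 21.000000, DF = 0.768626, PV = 16.141143
  t = 5.0000: CF_t = 1021.000000, DF = 0.719687, PV = 734.800560
Price P = sum_t PV_t = 806.254340
Macaulay numerator sum_t t * PV_t:
  t * PV_t at t = 1.0000: 19.662921
  t * PV_t at t = 2.0000: 36.821950
  t * PV_t at t = 3.0000: 51.716222
  t * PV_t at t = 4.0000: 64.564572
  t * PV_t at t = 5.0000: 3674.002800
Macaulay duration D = (sum_t t * PV_t) / P = 3846.768465 / 806.254340 = 4.771160


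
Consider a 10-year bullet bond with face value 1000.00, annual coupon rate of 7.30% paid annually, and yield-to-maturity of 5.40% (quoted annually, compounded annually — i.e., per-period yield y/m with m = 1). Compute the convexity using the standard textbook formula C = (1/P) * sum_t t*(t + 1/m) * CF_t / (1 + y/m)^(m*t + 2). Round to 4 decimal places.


Coupon per period c = face * coupon_rate / m = 73.000000
Periods per year m = 1; per-period yield y/m = 0.054000
Number of cashflows N = 10
Cashflows (t years, CF_t, discount factor 1/(1+y/m)^(m*t), PV):
  t = 1.0000: CF_t = 73.000000, DF = 0.948767, PV = 69.259962
  t = 2.0000: CF_t = 73.000000, DF = 0.900158, PV = 65.711539
  t = 3.0000: CF_t = 73.000000, DF = 0.854040, PV = 62.344914
  t = 4.0000: CF_t = 73.000000, DF = 0.810285, PV = 59.150772
  t = 5.0000: CF_t = 73.000000, DF = 0.768771, PV = 56.120277
  t = 6.0000: CF_t = 73.000000, DF = 0.729384, PV = 53.245045
  t = 7.0000: CF_t = 73.000000, DF = 0.692015, PV = 50.517120
  t = 8.0000: CF_t = 73.000000, DF = 0.656561, PV = 47.928956
  t = 9.0000: CF_t = 73.000000, DF = 0.622923, PV = 45.473393
  t = 10.0000: CF_t = 1073.000000, DF = 0.591009, PV = 634.152360
Price P = sum_t PV_t = 1143.904338
Convexity numerator sum_t t*(t + 1/m) * CF_t / (1+y/m)^(m*t + 2):
  t = 1.0000: term = 124.689827
  t = 2.0000: term = 354.904632
  t = 3.0000: term = 673.443324
  t = 4.0000: term = 1064.900891
  t = 5.0000: term = 1515.513602
  t = 6.0000: term = 2013.016170
  t = 7.0000: term = 2546.510019
  t = 8.0000: term = 3106.341850
  t = 9.0000: term = 3683.991758
  t = 10.0000: term = 62792.109961
Convexity = (1/P) * sum = 77875.422035 / 1143.904338 = 68.078614

Answer: Convexity = 68.0786


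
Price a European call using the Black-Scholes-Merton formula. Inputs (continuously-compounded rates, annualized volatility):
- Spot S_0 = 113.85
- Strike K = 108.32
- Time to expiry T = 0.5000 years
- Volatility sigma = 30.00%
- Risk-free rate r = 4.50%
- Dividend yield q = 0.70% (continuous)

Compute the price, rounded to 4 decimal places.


Answer: Price = 13.5168

Derivation:
d1 = (ln(S/K) + (r - q + 0.5*sigma^2) * T) / (sigma * sqrt(T)) = 0.43035454
d2 = d1 - sigma * sqrt(T) = 0.21822250
exp(-rT) = 0.97775124; exp(-qT) = 0.99650612
C = S_0 * exp(-qT) * N(d1) - K * exp(-rT) * N(d2)
N(d1) = 0.66653112; N(d2) = 0.58637212
C = 113.8500 * 0.99650612 * 0.66653112 - 108.3200 * 0.97775124 * 0.58637212 = 13.5168


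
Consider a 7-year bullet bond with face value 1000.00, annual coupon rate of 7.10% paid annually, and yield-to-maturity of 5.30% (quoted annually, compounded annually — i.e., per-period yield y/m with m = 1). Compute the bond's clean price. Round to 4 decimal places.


Answer: Price = 1103.0317

Derivation:
Coupon per period c = face * coupon_rate / m = 71.000000
Periods per year m = 1; per-period yield y/m = 0.053000
Number of cashflows N = 7
Cashflows (t years, CF_t, discount factor 1/(1+y/m)^(m*t), PV):
  t = 1.0000: CF_t = 71.000000, DF = 0.949668, PV = 67.426401
  t = 2.0000: CF_t = 71.000000, DF = 0.901869, PV = 64.032669
  t = 3.0000: CF_t = 71.000000, DF = 0.856475, PV = 60.809752
  t = 4.0000: CF_t = 71.000000, DF = 0.813367, PV = 57.749053
  t = 5.0000: CF_t = 71.000000, DF = 0.772428, PV = 54.842405
  t = 6.0000: CF_t = 71.000000, DF = 0.733550, PV = 52.082056
  t = 7.0000: CF_t = 1071.000000, DF = 0.696629, PV = 746.089405
Price P = sum_t PV_t = 1103.031741


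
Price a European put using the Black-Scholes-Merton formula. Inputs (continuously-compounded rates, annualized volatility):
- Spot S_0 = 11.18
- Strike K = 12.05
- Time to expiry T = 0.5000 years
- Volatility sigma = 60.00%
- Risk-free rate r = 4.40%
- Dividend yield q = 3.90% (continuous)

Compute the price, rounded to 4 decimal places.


d1 = (ln(S/K) + (r - q + 0.5*sigma^2) * T) / (sigma * sqrt(T)) = 0.04139358
d2 = d1 - sigma * sqrt(T) = -0.38287049
exp(-rT) = 0.97824024; exp(-qT) = 0.98068890
P = K * exp(-rT) * N(-d2) - S_0 * exp(-qT) * N(-d1)
N(-d1) = 0.48349107; N(-d2) = 0.64909210
P = 12.0500 * 0.97824024 * 0.64909210 - 11.1800 * 0.98068890 * 0.48349107 = 2.3503

Answer: Price = 2.3503


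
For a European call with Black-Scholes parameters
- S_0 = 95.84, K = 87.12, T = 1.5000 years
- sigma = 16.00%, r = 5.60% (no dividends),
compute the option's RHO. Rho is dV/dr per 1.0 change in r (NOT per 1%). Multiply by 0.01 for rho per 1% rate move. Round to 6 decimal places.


d1 = 1.0134440057; d2 = 0.8174848263
phi(d1) = 0.2387178640; exp(-qT) = 1.0000000000; exp(-rT) = 0.9194312561
N(d2) = 0.7931742914
Rho = K*T*exp(-rT)*N(d2) = 87.1200 * 1.5000 * 0.9194312561 * 0.7931742914 = 95.300904

Answer: Rho = 95.300904


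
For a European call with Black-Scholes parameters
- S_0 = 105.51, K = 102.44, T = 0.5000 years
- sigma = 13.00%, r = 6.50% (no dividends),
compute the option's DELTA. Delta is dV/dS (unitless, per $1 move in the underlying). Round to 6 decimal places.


d1 = 0.7207427787; d2 = 0.6288188972
phi(d1) = 0.3076865805; exp(-qT) = 1.0000000000; exp(-rT) = 0.9680224498
N(d1) = 0.7644661064
Delta = exp(-qT) * N(d1) = 1.0000000000 * 0.7644661064 = 0.764466

Answer: Delta = 0.764466


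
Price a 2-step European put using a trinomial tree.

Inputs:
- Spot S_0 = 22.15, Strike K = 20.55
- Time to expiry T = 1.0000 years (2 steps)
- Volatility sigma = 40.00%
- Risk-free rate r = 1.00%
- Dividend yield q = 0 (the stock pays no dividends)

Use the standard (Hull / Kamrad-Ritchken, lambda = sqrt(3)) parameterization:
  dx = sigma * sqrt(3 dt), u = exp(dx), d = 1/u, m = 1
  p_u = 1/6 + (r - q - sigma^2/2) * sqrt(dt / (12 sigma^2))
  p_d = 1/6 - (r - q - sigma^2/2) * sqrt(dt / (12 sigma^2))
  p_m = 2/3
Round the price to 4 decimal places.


dt = T/N = 0.500000; dx = sigma*sqrt(3*dt) = 0.489898
u = exp(dx) = 1.632150; d = 1/u = 0.612689
p_u = 0.130945, p_m = 0.666667, p_d = 0.202388
Discount per step: exp(-r*dt) = 0.995012
Stock lattice S(k, j) with j the centered position index:
  k=0: S(0,+0) = 22.1500
  k=1: S(1,-1) = 13.5711; S(1,+0) = 22.1500; S(1,+1) = 36.1521
  k=2: S(2,-2) = 8.3148; S(2,-1) = 13.5711; S(2,+0) = 22.1500; S(2,+1) = 36.1521; S(2,+2) = 59.0057
Terminal payoffs V(N, j) = max(K - S_T, 0):
  V(2,-2) = 12.235162; V(2,-1) = 6.978940; V(2,+0) = 0.000000; V(2,+1) = 0.000000; V(2,+2) = 0.000000
Backward induction: V(k, j) = exp(-r*dt) * [p_u * V(k+1, j+1) + p_m * V(k+1, j) + p_d * V(k+1, j-1)]
  V(1,-1) = exp(-r*dt) * [p_u*0.000000 + p_m*6.978940 + p_d*12.235162] = 7.093326
  V(1,+0) = exp(-r*dt) * [p_u*0.000000 + p_m*0.000000 + p_d*6.978940] = 1.405412
  V(1,+1) = exp(-r*dt) * [p_u*0.000000 + p_m*0.000000 + p_d*0.000000] = 0.000000
  V(0,+0) = exp(-r*dt) * [p_u*0.000000 + p_m*1.405412 + p_d*7.093326] = 2.360715

Answer: Price = V(0,0) = 2.3607


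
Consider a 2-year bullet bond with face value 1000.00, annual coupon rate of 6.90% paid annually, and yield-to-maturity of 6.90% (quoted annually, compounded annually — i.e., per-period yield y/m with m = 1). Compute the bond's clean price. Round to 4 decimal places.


Coupon per period c = face * coupon_rate / m = 69.000000
Periods per year m = 1; per-period yield y/m = 0.069000
Number of cashflows N = 2
Cashflows (t years, CF_t, discount factor 1/(1+y/m)^(m*t), PV):
  t = 1.0000: CF_t = 69.000000, DF = 0.935454, PV = 64.546305
  t = 2.0000: CF_t = 1069.000000, DF = 0.875074, PV = 935.453695
Price P = sum_t PV_t = 1000.000000

Answer: Price = 1000.0000


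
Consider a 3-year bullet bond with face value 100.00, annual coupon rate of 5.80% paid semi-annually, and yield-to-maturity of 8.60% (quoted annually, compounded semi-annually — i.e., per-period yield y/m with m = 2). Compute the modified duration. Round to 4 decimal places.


Answer: Modified duration = 2.6722

Derivation:
Coupon per period c = face * coupon_rate / m = 2.900000
Periods per year m = 2; per-period yield y/m = 0.043000
Number of cashflows N = 6
Cashflows (t years, CF_t, discount factor 1/(1+y/m)^(m*t), PV):
  t = 0.5000: CF_t = 2.900000, DF = 0.958773, PV = 2.780441
  t = 1.0000: CF_t = 2.900000, DF = 0.919245, PV = 2.665811
  t = 1.5000: CF_t = 2.900000, DF = 0.881347, PV = 2.555907
  t = 2.0000: CF_t = 2.900000, DF = 0.845012, PV = 2.450534
  t = 2.5000: CF_t = 2.900000, DF = 0.810174, PV = 2.349505
  t = 3.0000: CF_t = 102.900000, DF = 0.776773, PV = 79.929947
Price P = sum_t PV_t = 92.732146
First compute Macaulay numerator sum_t t * PV_t:
  t * PV_t at t = 0.5000: 1.390221
  t * PV_t at t = 1.0000: 2.665811
  t * PV_t at t = 1.5000: 3.833861
  t * PV_t at t = 2.0000: 4.901068
  t * PV_t at t = 2.5000: 5.873764
  t * PV_t at t = 3.0000: 239.789841
Macaulay duration D = 258.454565 / 92.732146 = 2.787109
Modified duration = D / (1 + y/m) = 2.787109 / (1 + 0.043000) = 2.672204


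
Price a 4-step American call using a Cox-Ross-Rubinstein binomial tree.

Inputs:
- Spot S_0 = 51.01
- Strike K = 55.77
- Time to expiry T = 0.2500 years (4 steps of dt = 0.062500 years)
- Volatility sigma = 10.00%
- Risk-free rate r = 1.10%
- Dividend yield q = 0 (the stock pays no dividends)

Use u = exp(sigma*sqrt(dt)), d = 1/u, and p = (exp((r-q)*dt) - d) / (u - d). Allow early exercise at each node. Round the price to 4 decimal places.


Answer: Price = V(0,0) = 0.0400

Derivation:
dt = T/N = 0.062500
u = exp(sigma*sqrt(dt)) = 1.025315; d = 1/u = 0.975310
p = (exp((r-q)*dt) - d) / (u - d) = 0.507504
Discount per step: exp(-r*dt) = 0.999313
Stock lattice S(k, i) with i counting down-moves:
  k=0: S(0,0) = 51.0100
  k=1: S(1,0) = 52.3013; S(1,1) = 49.7506
  k=2: S(2,0) = 53.6253; S(2,1) = 51.0100; S(2,2) = 48.5222
  k=3: S(3,0) = 54.9829; S(3,1) = 52.3013; S(3,2) = 49.7506; S(3,3) = 47.3242
  k=4: S(4,0) = 56.3748; S(4,1) = 53.6253; S(4,2) = 51.0100; S(4,3) = 48.5222; S(4,4) = 46.1558
Terminal payoffs V(N, i) = max(S_T - K, 0):
  V(4,0) = 0.604769; V(4,1) = 0.000000; V(4,2) = 0.000000; V(4,3) = 0.000000; V(4,4) = 0.000000
Backward induction: V(k, i) = exp(-r*dt) * [p * V(k+1, i) + (1-p) * V(k+1, i+1)]; then take max(V_cont, immediate exercise) for American.
  V(3,0) = exp(-r*dt) * [p*0.604769 + (1-p)*0.000000] = 0.306711; exercise = 0.000000; V(3,0) = max -> 0.306711
  V(3,1) = exp(-r*dt) * [p*0.000000 + (1-p)*0.000000] = 0.000000; exercise = 0.000000; V(3,1) = max -> 0.000000
  V(3,2) = exp(-r*dt) * [p*0.000000 + (1-p)*0.000000] = 0.000000; exercise = 0.000000; V(3,2) = max -> 0.000000
  V(3,3) = exp(-r*dt) * [p*0.000000 + (1-p)*0.000000] = 0.000000; exercise = 0.000000; V(3,3) = max -> 0.000000
  V(2,0) = exp(-r*dt) * [p*0.306711 + (1-p)*0.000000] = 0.155550; exercise = 0.000000; V(2,0) = max -> 0.155550
  V(2,1) = exp(-r*dt) * [p*0.000000 + (1-p)*0.000000] = 0.000000; exercise = 0.000000; V(2,1) = max -> 0.000000
  V(2,2) = exp(-r*dt) * [p*0.000000 + (1-p)*0.000000] = 0.000000; exercise = 0.000000; V(2,2) = max -> 0.000000
  V(1,0) = exp(-r*dt) * [p*0.155550 + (1-p)*0.000000] = 0.078888; exercise = 0.000000; V(1,0) = max -> 0.078888
  V(1,1) = exp(-r*dt) * [p*0.000000 + (1-p)*0.000000] = 0.000000; exercise = 0.000000; V(1,1) = max -> 0.000000
  V(0,0) = exp(-r*dt) * [p*0.078888 + (1-p)*0.000000] = 0.040008; exercise = 0.000000; V(0,0) = max -> 0.040008


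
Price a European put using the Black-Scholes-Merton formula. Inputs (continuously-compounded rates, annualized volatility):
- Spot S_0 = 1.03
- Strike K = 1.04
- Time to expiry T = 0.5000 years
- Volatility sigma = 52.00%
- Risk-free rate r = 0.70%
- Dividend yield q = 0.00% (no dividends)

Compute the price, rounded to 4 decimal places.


Answer: Price = 0.1539

Derivation:
d1 = (ln(S/K) + (r - q + 0.5*sigma^2) * T) / (sigma * sqrt(T)) = 0.16708957
d2 = d1 - sigma * sqrt(T) = -0.20060595
exp(-rT) = 0.99650612; exp(-qT) = 1.00000000
P = K * exp(-rT) * N(-d2) - S_0 * exp(-qT) * N(-d1)
N(-d1) = 0.43364978; N(-d2) = 0.57949665
P = 1.0400 * 0.99650612 * 0.57949665 - 1.0300 * 1.00000000 * 0.43364978 = 0.1539


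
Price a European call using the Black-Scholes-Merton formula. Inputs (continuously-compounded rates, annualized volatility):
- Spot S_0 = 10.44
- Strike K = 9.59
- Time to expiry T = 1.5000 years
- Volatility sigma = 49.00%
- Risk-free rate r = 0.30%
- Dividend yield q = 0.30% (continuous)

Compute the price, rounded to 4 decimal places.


d1 = (ln(S/K) + (r - q + 0.5*sigma^2) * T) / (sigma * sqrt(T)) = 0.44157250
d2 = d1 - sigma * sqrt(T) = -0.15855248
exp(-rT) = 0.99551011; exp(-qT) = 0.99551011
C = S_0 * exp(-qT) * N(d1) - K * exp(-rT) * N(d2)
N(d1) = 0.67060071; N(d2) = 0.43701073
C = 10.4400 * 0.99551011 * 0.67060071 - 9.5900 * 0.99551011 * 0.43701073 = 2.7975

Answer: Price = 2.7975


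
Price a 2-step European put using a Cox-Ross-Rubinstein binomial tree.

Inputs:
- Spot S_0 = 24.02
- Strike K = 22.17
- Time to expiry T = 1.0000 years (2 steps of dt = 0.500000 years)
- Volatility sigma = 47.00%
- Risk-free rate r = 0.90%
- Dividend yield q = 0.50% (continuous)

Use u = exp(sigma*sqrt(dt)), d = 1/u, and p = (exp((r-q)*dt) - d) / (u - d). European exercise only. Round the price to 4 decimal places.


dt = T/N = 0.500000
u = exp(sigma*sqrt(dt)) = 1.394227; d = 1/u = 0.717243
p = (exp((r-q)*dt) - d) / (u - d) = 0.420629
Discount per step: exp(-r*dt) = 0.995510
Stock lattice S(k, i) with i counting down-moves:
  k=0: S(0,0) = 24.0200
  k=1: S(1,0) = 33.4893; S(1,1) = 17.2282
  k=2: S(2,0) = 46.6917; S(2,1) = 24.0200; S(2,2) = 12.3568
Terminal payoffs V(N, i) = max(K - S_T, 0):
  V(2,0) = 0.000000; V(2,1) = 0.000000; V(2,2) = 9.813201
Backward induction: V(k, i) = exp(-r*dt) * [p * V(k+1, i) + (1-p) * V(k+1, i+1)].
  V(1,0) = exp(-r*dt) * [p*0.000000 + (1-p)*0.000000] = 0.000000
  V(1,1) = exp(-r*dt) * [p*0.000000 + (1-p)*9.813201] = 5.659961
  V(0,0) = exp(-r*dt) * [p*0.000000 + (1-p)*5.659961] = 3.264496

Answer: Price = V(0,0) = 3.2645


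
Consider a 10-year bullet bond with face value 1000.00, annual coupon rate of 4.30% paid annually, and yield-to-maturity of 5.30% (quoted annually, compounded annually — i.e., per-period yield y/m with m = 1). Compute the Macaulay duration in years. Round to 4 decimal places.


Coupon per period c = face * coupon_rate / m = 43.000000
Periods per year m = 1; per-period yield y/m = 0.053000
Number of cashflows N = 10
Cashflows (t years, CF_t, discount factor 1/(1+y/m)^(m*t), PV):
  t = 1.0000: CF_t = 43.000000, DF = 0.949668, PV = 40.835708
  t = 2.0000: CF_t = 43.000000, DF = 0.901869, PV = 38.780349
  t = 3.0000: CF_t = 43.000000, DF = 0.856475, PV = 36.828442
  t = 4.0000: CF_t = 43.000000, DF = 0.813367, PV = 34.974778
  t = 5.0000: CF_t = 43.000000, DF = 0.772428, PV = 33.214414
  t = 6.0000: CF_t = 43.000000, DF = 0.733550, PV = 31.542654
  t = 7.0000: CF_t = 43.000000, DF = 0.696629, PV = 29.955037
  t = 8.0000: CF_t = 43.000000, DF = 0.661566, PV = 28.447328
  t = 9.0000: CF_t = 43.000000, DF = 0.628268, PV = 27.015507
  t = 10.0000: CF_t = 1043.000000, DF = 0.596645, PV = 622.301140
Price P = sum_t PV_t = 923.895356
Macaulay numerator sum_t t * PV_t:
  t * PV_t at t = 1.0000: 40.835708
  t * PV_t at t = 2.0000: 77.560698
  t * PV_t at t = 3.0000: 110.485325
  t * PV_t at t = 4.0000: 139.899113
  t * PV_t at t = 5.0000: 166.072072
  t * PV_t at t = 6.0000: 189.255922
  t * PV_t at t = 7.0000: 209.685258
  t * PV_t at t = 8.0000: 227.578627
  t * PV_t at t = 9.0000: 243.139559
  t * PV_t at t = 10.0000: 6223.011400
Macaulay duration D = (sum_t t * PV_t) / P = 7627.523681 / 923.895356 = 8.255831

Answer: Macaulay duration = 8.2558 years


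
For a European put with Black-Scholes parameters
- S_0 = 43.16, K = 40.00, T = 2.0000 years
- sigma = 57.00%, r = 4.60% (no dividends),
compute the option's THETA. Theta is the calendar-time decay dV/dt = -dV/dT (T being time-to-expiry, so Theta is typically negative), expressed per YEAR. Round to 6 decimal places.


Answer: Theta = -1.909597

Derivation:
d1 = 0.6115043146; d2 = -0.1945974159
phi(d1) = 0.3309105120; exp(-qT) = 1.0000000000; exp(-rT) = 0.9121051495
Theta = -S*exp(-qT)*phi(d1)*sigma/(2*sqrt(T)) + r*K*exp(-rT)*N(-d2) - q*S*exp(-qT)*N(-d1)
N(-d1) = 0.2704328814; N(-d2) = 0.5771459369; sqrt(T) = 1.4142135624
Term 1 = -43.1600 * 1.0000000000 * 0.3309105120 * 0.5700 / (2 * 1.4142135624) = -2.8782059175
Term 2 = 0.0460 * 40.0000 * 0.9121051495 * 0.5771459369 = 0.9686087171
Term 3 = 0 (no dividend yield, q = 0)
Theta = -2.8782059175 + (0.9686087171) + (0.0000000000) = -1.909597


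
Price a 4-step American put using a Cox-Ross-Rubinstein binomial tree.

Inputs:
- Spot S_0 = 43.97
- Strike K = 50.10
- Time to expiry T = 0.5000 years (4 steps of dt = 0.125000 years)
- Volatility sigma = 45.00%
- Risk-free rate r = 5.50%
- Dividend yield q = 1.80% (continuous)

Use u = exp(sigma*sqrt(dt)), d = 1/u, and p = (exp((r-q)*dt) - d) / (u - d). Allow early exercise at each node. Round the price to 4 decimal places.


dt = T/N = 0.125000
u = exp(sigma*sqrt(dt)) = 1.172454; d = 1/u = 0.852912
p = (exp((r-q)*dt) - d) / (u - d) = 0.474816
Discount per step: exp(-r*dt) = 0.993149
Stock lattice S(k, i) with i counting down-moves:
  k=0: S(0,0) = 43.9700
  k=1: S(1,0) = 51.5528; S(1,1) = 37.5025
  k=2: S(2,0) = 60.4433; S(2,1) = 43.9700; S(2,2) = 31.9864
  k=3: S(3,0) = 70.8670; S(3,1) = 51.5528; S(3,2) = 37.5025; S(3,3) = 27.2815
  k=4: S(4,0) = 83.0883; S(4,1) = 60.4433; S(4,2) = 43.9700; S(4,3) = 31.9864; S(4,4) = 23.2688
Terminal payoffs V(N, i) = max(K - S_T, 0):
  V(4,0) = 0.000000; V(4,1) = 0.000000; V(4,2) = 6.130000; V(4,3) = 18.113641; V(4,4) = 26.831245
Backward induction: V(k, i) = exp(-r*dt) * [p * V(k+1, i) + (1-p) * V(k+1, i+1)]; then take max(V_cont, immediate exercise) for American.
  V(3,0) = exp(-r*dt) * [p*0.000000 + (1-p)*0.000000] = 0.000000; exercise = 0.000000; V(3,0) = max -> 0.000000
  V(3,1) = exp(-r*dt) * [p*0.000000 + (1-p)*6.130000] = 3.197319; exercise = 0.000000; V(3,1) = max -> 3.197319
  V(3,2) = exp(-r*dt) * [p*6.130000 + (1-p)*18.113641] = 12.338494; exercise = 12.597464; V(3,2) = max -> 12.597464
  V(3,3) = exp(-r*dt) * [p*18.113641 + (1-p)*26.831245] = 22.536512; exercise = 22.818454; V(3,3) = max -> 22.818454
  V(2,0) = exp(-r*dt) * [p*0.000000 + (1-p)*3.197319] = 1.667675; exercise = 0.000000; V(2,0) = max -> 1.667675
  V(2,1) = exp(-r*dt) * [p*3.197319 + (1-p)*12.597464] = 8.078392; exercise = 6.130000; V(2,1) = max -> 8.078392
  V(2,2) = exp(-r*dt) * [p*12.597464 + (1-p)*22.818454] = 17.842273; exercise = 18.113641; V(2,2) = max -> 18.113641
  V(1,0) = exp(-r*dt) * [p*1.667675 + (1-p)*8.078392] = 4.999986; exercise = 0.000000; V(1,0) = max -> 4.999986
  V(1,1) = exp(-r*dt) * [p*8.078392 + (1-p)*18.113641] = 13.257283; exercise = 12.597464; V(1,1) = max -> 13.257283
  V(0,0) = exp(-r*dt) * [p*4.999986 + (1-p)*13.257283] = 9.272615; exercise = 6.130000; V(0,0) = max -> 9.272615

Answer: Price = V(0,0) = 9.2726


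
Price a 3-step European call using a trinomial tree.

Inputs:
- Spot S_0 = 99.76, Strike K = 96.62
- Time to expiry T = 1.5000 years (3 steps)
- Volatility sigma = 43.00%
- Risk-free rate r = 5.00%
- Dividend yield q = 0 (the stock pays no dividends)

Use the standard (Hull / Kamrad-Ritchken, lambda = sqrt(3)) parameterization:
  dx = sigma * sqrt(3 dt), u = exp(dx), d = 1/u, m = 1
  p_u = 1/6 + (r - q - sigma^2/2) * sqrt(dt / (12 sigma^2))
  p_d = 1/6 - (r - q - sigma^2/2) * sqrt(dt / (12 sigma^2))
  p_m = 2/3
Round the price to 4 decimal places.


Answer: Price = V(0,0) = 23.7671

Derivation:
dt = T/N = 0.500000; dx = sigma*sqrt(3*dt) = 0.526640
u = exp(dx) = 1.693234; d = 1/u = 0.590586
p_u = 0.146515, p_m = 0.666667, p_d = 0.186818
Discount per step: exp(-r*dt) = 0.975310
Stock lattice S(k, j) with j the centered position index:
  k=0: S(0,+0) = 99.7600
  k=1: S(1,-1) = 58.9168; S(1,+0) = 99.7600; S(1,+1) = 168.9170
  k=2: S(2,-2) = 34.7955; S(2,-1) = 58.9168; S(2,+0) = 99.7600; S(2,+1) = 168.9170; S(2,+2) = 286.0160
  k=3: S(3,-3) = 20.5497; S(3,-2) = 34.7955; S(3,-1) = 58.9168; S(3,+0) = 99.7600; S(3,+1) = 168.9170; S(3,+2) = 286.0160; S(3,+3) = 484.2921
Terminal payoffs V(N, j) = max(S_T - K, 0):
  V(3,-3) = 0.000000; V(3,-2) = 0.000000; V(3,-1) = 0.000000; V(3,+0) = 3.140000; V(3,+1) = 72.297021; V(3,+2) = 189.396039; V(3,+3) = 387.672075
Backward induction: V(k, j) = exp(-r*dt) * [p_u * V(k+1, j+1) + p_m * V(k+1, j) + p_d * V(k+1, j-1)]
  V(2,-2) = exp(-r*dt) * [p_u*0.000000 + p_m*0.000000 + p_d*0.000000] = 0.000000
  V(2,-1) = exp(-r*dt) * [p_u*3.140000 + p_m*0.000000 + p_d*0.000000] = 0.448699
  V(2,+0) = exp(-r*dt) * [p_u*72.297021 + p_m*3.140000 + p_d*0.000000] = 12.372739
  V(2,+1) = exp(-r*dt) * [p_u*189.396039 + p_m*72.297021 + p_d*3.140000] = 74.644416
  V(2,+2) = exp(-r*dt) * [p_u*387.672075 + p_m*189.396039 + p_d*72.297021] = 191.716978
  V(1,-1) = exp(-r*dt) * [p_u*12.372739 + p_m*0.448699 + p_d*0.000000] = 2.059785
  V(1,+0) = exp(-r*dt) * [p_u*74.644416 + p_m*12.372739 + p_d*0.448699] = 18.793120
  V(1,+1) = exp(-r*dt) * [p_u*191.716978 + p_m*74.644416 + p_d*12.372739] = 78.184619
  V(0,+0) = exp(-r*dt) * [p_u*78.184619 + p_m*18.793120 + p_d*2.059785] = 23.767130


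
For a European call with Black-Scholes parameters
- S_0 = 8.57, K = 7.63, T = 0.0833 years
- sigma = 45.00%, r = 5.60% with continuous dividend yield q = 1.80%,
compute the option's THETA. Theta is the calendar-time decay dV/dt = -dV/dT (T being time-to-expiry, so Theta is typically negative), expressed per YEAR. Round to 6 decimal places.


d1 = 0.9838431629; d2 = 0.8539653357
phi(d1) = 0.2458798645; exp(-qT) = 0.9985017235; exp(-rT) = 0.9953460633
Theta = -S*exp(-qT)*phi(d1)*sigma/(2*sqrt(T)) - r*K*exp(-rT)*N(d2) + q*S*exp(-qT)*N(d1)
N(d1) = 0.8374036834; N(d2) = 0.8034379018; sqrt(T) = 0.2886173938
Term 1 = -8.5700 * 0.9985017235 * 0.2458798645 * 0.4500 / (2 * 0.2886173938) = -1.6402597323
Term 2 = -0.0560 * 7.6300 * 0.9953460633 * 0.8034379018 = -0.3416952830
Term 3 = 0.0180 * 8.5700 * 0.9985017235 * 0.8374036834 = 0.1289843480
Theta = -1.6402597323 + (-0.3416952830) + (0.1289843480) = -1.852971

Answer: Theta = -1.852971


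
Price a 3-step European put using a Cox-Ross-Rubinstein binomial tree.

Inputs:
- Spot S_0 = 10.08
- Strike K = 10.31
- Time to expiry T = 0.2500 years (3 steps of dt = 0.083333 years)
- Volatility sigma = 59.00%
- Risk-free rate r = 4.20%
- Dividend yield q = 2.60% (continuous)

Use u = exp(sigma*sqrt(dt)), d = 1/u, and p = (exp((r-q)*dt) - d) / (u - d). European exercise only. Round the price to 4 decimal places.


Answer: Price = V(0,0) = 1.3776

Derivation:
dt = T/N = 0.083333
u = exp(sigma*sqrt(dt)) = 1.185682; d = 1/u = 0.843396
p = (exp((r-q)*dt) - d) / (u - d) = 0.461421
Discount per step: exp(-r*dt) = 0.996506
Stock lattice S(k, i) with i counting down-moves:
  k=0: S(0,0) = 10.0800
  k=1: S(1,0) = 11.9517; S(1,1) = 8.5014
  k=2: S(2,0) = 14.1709; S(2,1) = 10.0800; S(2,2) = 7.1701
  k=3: S(3,0) = 16.8022; S(3,1) = 11.9517; S(3,2) = 8.5014; S(3,3) = 6.0472
Terminal payoffs V(N, i) = max(K - S_T, 0):
  V(3,0) = 0.000000; V(3,1) = 0.000000; V(3,2) = 1.808565; V(3,3) = 4.262782
Backward induction: V(k, i) = exp(-r*dt) * [p * V(k+1, i) + (1-p) * V(k+1, i+1)].
  V(2,0) = exp(-r*dt) * [p*0.000000 + (1-p)*0.000000] = 0.000000
  V(2,1) = exp(-r*dt) * [p*0.000000 + (1-p)*1.808565] = 0.970652
  V(2,2) = exp(-r*dt) * [p*1.808565 + (1-p)*4.262782] = 3.119418
  V(1,0) = exp(-r*dt) * [p*0.000000 + (1-p)*0.970652] = 0.520946
  V(1,1) = exp(-r*dt) * [p*0.970652 + (1-p)*3.119418] = 2.120497
  V(0,0) = exp(-r*dt) * [p*0.520946 + (1-p)*2.120497] = 1.377601


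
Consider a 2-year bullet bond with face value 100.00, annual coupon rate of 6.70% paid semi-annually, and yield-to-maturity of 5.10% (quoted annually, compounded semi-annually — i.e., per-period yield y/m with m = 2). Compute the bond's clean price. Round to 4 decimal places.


Coupon per period c = face * coupon_rate / m = 3.350000
Periods per year m = 2; per-period yield y/m = 0.025500
Number of cashflows N = 4
Cashflows (t years, CF_t, discount factor 1/(1+y/m)^(m*t), PV):
  t = 0.5000: CF_t = 3.350000, DF = 0.975134, PV = 3.266699
  t = 1.0000: CF_t = 3.350000, DF = 0.950886, PV = 3.185470
  t = 1.5000: CF_t = 3.350000, DF = 0.927242, PV = 3.106260
  t = 2.0000: CF_t = 103.350000, DF = 0.904185, PV = 93.447529
Price P = sum_t PV_t = 103.005958

Answer: Price = 103.0060


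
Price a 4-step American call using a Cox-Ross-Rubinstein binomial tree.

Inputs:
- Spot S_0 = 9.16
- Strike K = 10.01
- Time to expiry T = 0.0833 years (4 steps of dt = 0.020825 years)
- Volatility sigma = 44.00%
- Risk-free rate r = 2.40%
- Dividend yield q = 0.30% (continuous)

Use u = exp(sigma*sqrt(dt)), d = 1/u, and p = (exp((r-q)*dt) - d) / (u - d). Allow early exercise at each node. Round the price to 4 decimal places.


Answer: Price = V(0,0) = 0.1940

Derivation:
dt = T/N = 0.020825
u = exp(sigma*sqrt(dt)) = 1.065555; d = 1/u = 0.938478
p = (exp((r-q)*dt) - d) / (u - d) = 0.487574
Discount per step: exp(-r*dt) = 0.999500
Stock lattice S(k, i) with i counting down-moves:
  k=0: S(0,0) = 9.1600
  k=1: S(1,0) = 9.7605; S(1,1) = 8.5965
  k=2: S(2,0) = 10.4003; S(2,1) = 9.1600; S(2,2) = 8.0676
  k=3: S(3,0) = 11.0821; S(3,1) = 9.7605; S(3,2) = 8.5965; S(3,3) = 7.5713
  k=4: S(4,0) = 11.8086; S(4,1) = 10.4003; S(4,2) = 9.1600; S(4,3) = 8.0676; S(4,4) = 7.1055
Terminal payoffs V(N, i) = max(S_T - K, 0):
  V(4,0) = 1.798617; V(4,1) = 0.390333; V(4,2) = 0.000000; V(4,3) = 0.000000; V(4,4) = 0.000000
Backward induction: V(k, i) = exp(-r*dt) * [p * V(k+1, i) + (1-p) * V(k+1, i+1)]; then take max(V_cont, immediate exercise) for American.
  V(3,0) = exp(-r*dt) * [p*1.798617 + (1-p)*0.390333] = 1.076437; exercise = 1.072127; V(3,0) = max -> 1.076437
  V(3,1) = exp(-r*dt) * [p*0.390333 + (1-p)*0.000000] = 0.190221; exercise = 0.000000; V(3,1) = max -> 0.190221
  V(3,2) = exp(-r*dt) * [p*0.000000 + (1-p)*0.000000] = 0.000000; exercise = 0.000000; V(3,2) = max -> 0.000000
  V(3,3) = exp(-r*dt) * [p*0.000000 + (1-p)*0.000000] = 0.000000; exercise = 0.000000; V(3,3) = max -> 0.000000
  V(2,0) = exp(-r*dt) * [p*1.076437 + (1-p)*0.190221] = 0.622005; exercise = 0.390333; V(2,0) = max -> 0.622005
  V(2,1) = exp(-r*dt) * [p*0.190221 + (1-p)*0.000000] = 0.092700; exercise = 0.000000; V(2,1) = max -> 0.092700
  V(2,2) = exp(-r*dt) * [p*0.000000 + (1-p)*0.000000] = 0.000000; exercise = 0.000000; V(2,2) = max -> 0.000000
  V(1,0) = exp(-r*dt) * [p*0.622005 + (1-p)*0.092700] = 0.350600; exercise = 0.000000; V(1,0) = max -> 0.350600
  V(1,1) = exp(-r*dt) * [p*0.092700 + (1-p)*0.000000] = 0.045176; exercise = 0.000000; V(1,1) = max -> 0.045176
  V(0,0) = exp(-r*dt) * [p*0.350600 + (1-p)*0.045176] = 0.193996; exercise = 0.000000; V(0,0) = max -> 0.193996


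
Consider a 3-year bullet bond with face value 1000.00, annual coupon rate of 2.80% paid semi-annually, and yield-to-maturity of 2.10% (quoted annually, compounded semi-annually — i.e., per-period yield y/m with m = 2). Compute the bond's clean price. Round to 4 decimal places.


Answer: Price = 1020.2494

Derivation:
Coupon per period c = face * coupon_rate / m = 14.000000
Periods per year m = 2; per-period yield y/m = 0.010500
Number of cashflows N = 6
Cashflows (t years, CF_t, discount factor 1/(1+y/m)^(m*t), PV):
  t = 0.5000: CF_t = 14.000000, DF = 0.989609, PV = 13.854527
  t = 1.0000: CF_t = 14.000000, DF = 0.979326, PV = 13.710567
  t = 1.5000: CF_t = 14.000000, DF = 0.969150, PV = 13.568101
  t = 2.0000: CF_t = 14.000000, DF = 0.959080, PV = 13.427117
  t = 2.5000: CF_t = 14.000000, DF = 0.949114, PV = 13.287597
  t = 3.0000: CF_t = 1014.000000, DF = 0.939252, PV = 952.401450
Price P = sum_t PV_t = 1020.249359


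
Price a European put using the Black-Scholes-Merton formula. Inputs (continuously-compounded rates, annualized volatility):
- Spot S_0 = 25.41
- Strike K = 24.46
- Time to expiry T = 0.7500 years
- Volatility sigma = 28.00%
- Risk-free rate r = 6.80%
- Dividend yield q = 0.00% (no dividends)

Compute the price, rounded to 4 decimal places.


d1 = (ln(S/K) + (r - q + 0.5*sigma^2) * T) / (sigma * sqrt(T)) = 0.48870089
d2 = d1 - sigma * sqrt(T) = 0.24621377
exp(-rT) = 0.95027867; exp(-qT) = 1.00000000
P = K * exp(-rT) * N(-d2) - S_0 * exp(-qT) * N(-d1)
N(-d1) = 0.31252674; N(-d2) = 0.40275838
P = 24.4600 * 0.95027867 * 0.40275838 - 25.4100 * 1.00000000 * 0.31252674 = 1.4203

Answer: Price = 1.4203


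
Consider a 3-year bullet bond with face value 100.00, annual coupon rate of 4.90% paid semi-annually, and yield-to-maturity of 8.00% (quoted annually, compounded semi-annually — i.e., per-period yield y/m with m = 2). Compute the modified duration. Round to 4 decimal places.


Answer: Modified duration = 2.7089

Derivation:
Coupon per period c = face * coupon_rate / m = 2.450000
Periods per year m = 2; per-period yield y/m = 0.040000
Number of cashflows N = 6
Cashflows (t years, CF_t, discount factor 1/(1+y/m)^(m*t), PV):
  t = 0.5000: CF_t = 2.450000, DF = 0.961538, PV = 2.355769
  t = 1.0000: CF_t = 2.450000, DF = 0.924556, PV = 2.265163
  t = 1.5000: CF_t = 2.450000, DF = 0.888996, PV = 2.178041
  t = 2.0000: CF_t = 2.450000, DF = 0.854804, PV = 2.094270
  t = 2.5000: CF_t = 2.450000, DF = 0.821927, PV = 2.013721
  t = 3.0000: CF_t = 102.450000, DF = 0.790315, PV = 80.967723
Price P = sum_t PV_t = 91.874688
First compute Macaulay numerator sum_t t * PV_t:
  t * PV_t at t = 0.5000: 1.177885
  t * PV_t at t = 1.0000: 2.265163
  t * PV_t at t = 1.5000: 3.267062
  t * PV_t at t = 2.0000: 4.188541
  t * PV_t at t = 2.5000: 5.034304
  t * PV_t at t = 3.0000: 242.903169
Macaulay duration D = 258.836123 / 91.874688 = 2.817273
Modified duration = D / (1 + y/m) = 2.817273 / (1 + 0.040000) = 2.708917


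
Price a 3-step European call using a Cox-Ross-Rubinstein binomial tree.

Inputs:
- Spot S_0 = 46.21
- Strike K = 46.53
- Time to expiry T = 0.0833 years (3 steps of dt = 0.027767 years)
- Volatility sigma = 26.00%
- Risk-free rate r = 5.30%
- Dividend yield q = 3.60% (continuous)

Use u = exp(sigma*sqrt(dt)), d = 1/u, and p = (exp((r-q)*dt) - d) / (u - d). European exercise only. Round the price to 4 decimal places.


Answer: Price = V(0,0) = 1.3716

Derivation:
dt = T/N = 0.027767
u = exp(sigma*sqrt(dt)) = 1.044277; d = 1/u = 0.957600
p = (exp((r-q)*dt) - d) / (u - d) = 0.494618
Discount per step: exp(-r*dt) = 0.998529
Stock lattice S(k, i) with i counting down-moves:
  k=0: S(0,0) = 46.2100
  k=1: S(1,0) = 48.2560; S(1,1) = 44.2507
  k=2: S(2,0) = 50.3927; S(2,1) = 46.2100; S(2,2) = 42.3745
  k=3: S(3,0) = 52.6239; S(3,1) = 48.2560; S(3,2) = 44.2507; S(3,3) = 40.5778
Terminal payoffs V(N, i) = max(S_T - K, 0):
  V(3,0) = 6.093891; V(3,1) = 1.726035; V(3,2) = 0.000000; V(3,3) = 0.000000
Backward induction: V(k, i) = exp(-r*dt) * [p * V(k+1, i) + (1-p) * V(k+1, i+1)].
  V(2,0) = exp(-r*dt) * [p*6.093891 + (1-p)*1.726035] = 3.880739
  V(2,1) = exp(-r*dt) * [p*1.726035 + (1-p)*0.000000] = 0.852472
  V(2,2) = exp(-r*dt) * [p*0.000000 + (1-p)*0.000000] = 0.000000
  V(1,0) = exp(-r*dt) * [p*3.880739 + (1-p)*0.852472] = 2.346850
  V(1,1) = exp(-r*dt) * [p*0.852472 + (1-p)*0.000000] = 0.421028
  V(0,0) = exp(-r*dt) * [p*2.346850 + (1-p)*0.421028] = 1.371554


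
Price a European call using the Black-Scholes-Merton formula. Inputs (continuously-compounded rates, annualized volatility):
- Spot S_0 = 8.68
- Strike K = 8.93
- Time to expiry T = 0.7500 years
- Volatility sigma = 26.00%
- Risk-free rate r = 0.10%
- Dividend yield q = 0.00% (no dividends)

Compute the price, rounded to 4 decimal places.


Answer: Price = 0.6732

Derivation:
d1 = (ln(S/K) + (r - q + 0.5*sigma^2) * T) / (sigma * sqrt(T)) = -0.01019186
d2 = d1 - sigma * sqrt(T) = -0.23535846
exp(-rT) = 0.99925028; exp(-qT) = 1.00000000
C = S_0 * exp(-qT) * N(d1) - K * exp(-rT) * N(d2)
N(d1) = 0.49593411; N(d2) = 0.40696526
C = 8.6800 * 1.00000000 * 0.49593411 - 8.9300 * 0.99925028 * 0.40696526 = 0.6732


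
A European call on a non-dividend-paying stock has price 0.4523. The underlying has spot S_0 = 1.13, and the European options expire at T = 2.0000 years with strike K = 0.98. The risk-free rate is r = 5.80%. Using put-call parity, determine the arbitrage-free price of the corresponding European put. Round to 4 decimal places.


Answer: Put price = 0.1950

Derivation:
Put-call parity: C - P = S_0 * exp(-qT) - K * exp(-rT).
S_0 * exp(-qT) = 1.1300 * 1.00000000 = 1.13000000
K * exp(-rT) = 0.9800 * 0.89047522 = 0.87266572
P = C - S*exp(-qT) + K*exp(-rT)
P = 0.4523 - 1.13000000 + 0.87266572 = 0.1950
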